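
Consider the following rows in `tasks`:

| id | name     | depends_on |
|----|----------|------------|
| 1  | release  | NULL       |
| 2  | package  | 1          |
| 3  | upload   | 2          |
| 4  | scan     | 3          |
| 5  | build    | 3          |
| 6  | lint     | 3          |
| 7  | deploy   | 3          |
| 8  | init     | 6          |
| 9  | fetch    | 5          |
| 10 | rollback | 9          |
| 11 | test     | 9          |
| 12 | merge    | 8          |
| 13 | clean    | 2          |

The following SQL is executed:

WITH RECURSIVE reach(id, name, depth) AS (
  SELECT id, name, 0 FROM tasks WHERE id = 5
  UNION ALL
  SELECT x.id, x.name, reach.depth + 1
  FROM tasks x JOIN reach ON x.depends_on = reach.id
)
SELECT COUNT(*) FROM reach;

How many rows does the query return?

4

Base: id=5 (build) at depth 0.
Iteration 1: rows with depends_on in {5} -> fetch (id 9, depth 1).
Iteration 2: rows with depends_on in {9} -> rollback (id 10, depth 2), test (id 11, depth 2).
Iteration 3: no rows with depends_on in {10,11}; recursion stops.
Total rows emitted: 4.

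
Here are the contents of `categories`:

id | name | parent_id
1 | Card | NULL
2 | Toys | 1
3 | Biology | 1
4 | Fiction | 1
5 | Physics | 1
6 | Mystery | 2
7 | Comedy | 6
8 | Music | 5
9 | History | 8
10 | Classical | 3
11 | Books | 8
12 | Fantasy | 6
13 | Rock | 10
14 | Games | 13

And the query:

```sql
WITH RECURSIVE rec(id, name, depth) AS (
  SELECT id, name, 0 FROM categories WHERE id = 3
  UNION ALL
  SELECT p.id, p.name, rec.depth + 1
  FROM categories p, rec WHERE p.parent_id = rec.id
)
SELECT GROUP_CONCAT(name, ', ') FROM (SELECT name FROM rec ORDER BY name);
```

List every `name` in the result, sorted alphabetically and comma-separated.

Base: id=3 (Biology) at depth 0.
Iteration 1: rows with parent_id in {3} -> Classical (id 10, depth 1).
Iteration 2: rows with parent_id in {10} -> Rock (id 13, depth 2).
Iteration 3: rows with parent_id in {13} -> Games (id 14, depth 3).
Iteration 4: no rows with parent_id in {14}; recursion stops.

Biology, Classical, Games, Rock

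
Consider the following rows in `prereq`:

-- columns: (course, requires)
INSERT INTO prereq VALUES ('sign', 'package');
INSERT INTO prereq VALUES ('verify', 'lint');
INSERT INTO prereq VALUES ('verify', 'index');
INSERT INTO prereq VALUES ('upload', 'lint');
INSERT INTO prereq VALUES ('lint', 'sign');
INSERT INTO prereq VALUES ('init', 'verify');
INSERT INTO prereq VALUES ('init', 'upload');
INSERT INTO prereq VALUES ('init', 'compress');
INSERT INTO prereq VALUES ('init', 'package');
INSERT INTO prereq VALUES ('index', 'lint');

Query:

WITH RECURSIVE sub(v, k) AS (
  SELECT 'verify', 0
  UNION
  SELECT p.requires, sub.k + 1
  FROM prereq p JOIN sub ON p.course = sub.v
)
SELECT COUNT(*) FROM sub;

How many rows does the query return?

8

Base: (verify, k=0).
Iteration 1: edges from {verify} -> (index, k=1), (lint, k=1).
Iteration 2: edges from {index,lint} -> (lint, k=2), (sign, k=2).
Iteration 3: edges from {lint,sign} -> (package, k=3), (sign, k=3).
Iteration 4: edges from {package,sign} -> (package, k=4).
Iteration 5: no outgoing edges from {package}; recursion stops.
Total rows emitted: 8.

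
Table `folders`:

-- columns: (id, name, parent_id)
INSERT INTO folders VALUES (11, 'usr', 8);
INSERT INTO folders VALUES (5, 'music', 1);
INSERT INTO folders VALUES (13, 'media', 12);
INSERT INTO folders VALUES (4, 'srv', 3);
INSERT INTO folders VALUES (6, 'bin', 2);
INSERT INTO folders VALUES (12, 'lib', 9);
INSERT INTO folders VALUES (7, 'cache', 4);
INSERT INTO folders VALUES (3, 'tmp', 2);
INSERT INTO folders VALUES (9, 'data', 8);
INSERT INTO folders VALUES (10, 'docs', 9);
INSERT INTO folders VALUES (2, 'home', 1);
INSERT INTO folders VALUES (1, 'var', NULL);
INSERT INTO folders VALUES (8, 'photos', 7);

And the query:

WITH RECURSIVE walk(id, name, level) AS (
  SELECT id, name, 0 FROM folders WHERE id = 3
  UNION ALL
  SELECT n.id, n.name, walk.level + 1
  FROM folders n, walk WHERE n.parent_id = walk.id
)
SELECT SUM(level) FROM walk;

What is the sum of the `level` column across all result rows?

30

Base: id=3 (tmp) at level 0.
Iteration 1: rows with parent_id in {3} -> srv (id 4, level 1).
Iteration 2: rows with parent_id in {4} -> cache (id 7, level 2).
Iteration 3: rows with parent_id in {7} -> photos (id 8, level 3).
Iteration 4: rows with parent_id in {8} -> data (id 9, level 4), usr (id 11, level 4).
Iteration 5: rows with parent_id in {9,11} -> docs (id 10, level 5), lib (id 12, level 5).
Iteration 6: rows with parent_id in {10,12} -> media (id 13, level 6).
Iteration 7: no rows with parent_id in {13}; recursion stops.
SUM(level) = 0 + 1 + 2 + 3 + 4 + 4 + 5 + 5 + 6 = 30.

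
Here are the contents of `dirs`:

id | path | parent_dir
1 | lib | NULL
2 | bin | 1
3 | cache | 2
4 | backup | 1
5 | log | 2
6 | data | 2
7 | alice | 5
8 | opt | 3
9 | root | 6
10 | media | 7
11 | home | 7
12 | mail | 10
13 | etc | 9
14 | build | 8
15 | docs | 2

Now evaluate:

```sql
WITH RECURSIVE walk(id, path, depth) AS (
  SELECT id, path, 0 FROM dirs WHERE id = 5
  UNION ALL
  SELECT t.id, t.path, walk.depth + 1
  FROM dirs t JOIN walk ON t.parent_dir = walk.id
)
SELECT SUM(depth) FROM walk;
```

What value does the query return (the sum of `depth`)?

Base: id=5 (log) at depth 0.
Iteration 1: rows with parent_dir in {5} -> alice (id 7, depth 1).
Iteration 2: rows with parent_dir in {7} -> media (id 10, depth 2), home (id 11, depth 2).
Iteration 3: rows with parent_dir in {10,11} -> mail (id 12, depth 3).
Iteration 4: no rows with parent_dir in {12}; recursion stops.
SUM(depth) = 0 + 1 + 2 + 2 + 3 = 8.

8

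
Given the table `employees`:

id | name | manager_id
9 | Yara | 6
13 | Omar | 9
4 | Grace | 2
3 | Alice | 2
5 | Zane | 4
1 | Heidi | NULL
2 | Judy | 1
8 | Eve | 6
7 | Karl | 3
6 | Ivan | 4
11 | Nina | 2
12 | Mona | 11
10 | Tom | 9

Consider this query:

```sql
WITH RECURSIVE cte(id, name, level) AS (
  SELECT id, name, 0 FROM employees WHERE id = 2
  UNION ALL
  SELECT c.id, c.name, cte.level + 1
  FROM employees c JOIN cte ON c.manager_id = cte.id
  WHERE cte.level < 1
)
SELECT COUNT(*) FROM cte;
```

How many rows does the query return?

Base: id=2 (Judy) at level 0.
Iteration 1: rows with manager_id in {2} -> Alice (id 3, level 1), Grace (id 4, level 1), Nina (id 11, level 1).
Iteration 2: level < 1 fails for all current rows; recursion stops.
Total rows emitted: 4.

4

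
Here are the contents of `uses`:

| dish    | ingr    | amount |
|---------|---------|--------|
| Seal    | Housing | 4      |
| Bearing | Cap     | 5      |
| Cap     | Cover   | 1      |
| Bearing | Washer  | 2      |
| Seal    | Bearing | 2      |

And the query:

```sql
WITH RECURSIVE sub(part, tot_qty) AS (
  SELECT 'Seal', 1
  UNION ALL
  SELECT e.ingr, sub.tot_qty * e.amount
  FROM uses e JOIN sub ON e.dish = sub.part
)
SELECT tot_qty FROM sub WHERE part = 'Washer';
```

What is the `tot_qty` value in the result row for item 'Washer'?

Base: (Seal, tot_qty=1).
Iteration 1: components of {Seal} -> Bearing = 1*2 = 2, Housing = 1*4 = 4.
Iteration 2: components of {Bearing,Housing} -> Cap = 2*5 = 10, Washer = 2*2 = 4.
Iteration 3: components of {Cap,Washer} -> Cover = 10*1 = 10.
Iteration 4: no further components; recursion stops.

4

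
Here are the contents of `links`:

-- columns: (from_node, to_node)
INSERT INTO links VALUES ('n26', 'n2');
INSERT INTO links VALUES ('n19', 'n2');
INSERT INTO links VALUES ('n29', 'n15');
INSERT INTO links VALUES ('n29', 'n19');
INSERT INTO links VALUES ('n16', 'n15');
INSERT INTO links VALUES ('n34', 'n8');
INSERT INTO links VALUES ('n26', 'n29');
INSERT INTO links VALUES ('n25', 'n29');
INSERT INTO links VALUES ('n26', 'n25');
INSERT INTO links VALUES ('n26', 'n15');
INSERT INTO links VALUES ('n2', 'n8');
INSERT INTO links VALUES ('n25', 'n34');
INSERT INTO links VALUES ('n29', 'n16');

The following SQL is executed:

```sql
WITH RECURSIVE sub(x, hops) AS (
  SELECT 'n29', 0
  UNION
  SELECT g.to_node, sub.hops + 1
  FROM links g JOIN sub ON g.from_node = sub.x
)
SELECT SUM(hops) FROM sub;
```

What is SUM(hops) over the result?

Base: (n29, hops=0).
Iteration 1: edges from {n29} -> (n15, hops=1), (n16, hops=1), (n19, hops=1).
Iteration 2: edges from {n15,n16,n19} -> (n15, hops=2), (n2, hops=2).
Iteration 3: edges from {n15,n2} -> (n8, hops=3).
Iteration 4: no outgoing edges from {n8}; recursion stops.
SUM(hops) = 0 + 1 + 1 + 1 + 2 + 2 + 3 = 10.

10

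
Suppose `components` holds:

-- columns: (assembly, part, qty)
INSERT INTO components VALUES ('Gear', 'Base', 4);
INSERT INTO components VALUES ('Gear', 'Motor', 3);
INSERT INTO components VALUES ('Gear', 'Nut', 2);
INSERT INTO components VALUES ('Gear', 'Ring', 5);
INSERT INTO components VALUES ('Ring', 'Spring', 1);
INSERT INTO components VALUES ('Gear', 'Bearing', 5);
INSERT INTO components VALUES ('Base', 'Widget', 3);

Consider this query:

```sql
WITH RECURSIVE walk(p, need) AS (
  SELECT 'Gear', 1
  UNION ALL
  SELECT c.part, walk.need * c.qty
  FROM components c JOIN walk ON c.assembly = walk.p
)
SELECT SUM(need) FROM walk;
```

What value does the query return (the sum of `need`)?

Base: (Gear, need=1).
Iteration 1: components of {Gear} -> Base = 1*4 = 4, Bearing = 1*5 = 5, Motor = 1*3 = 3, Nut = 1*2 = 2, Ring = 1*5 = 5.
Iteration 2: components of {Base,Bearing,Motor,Nut,Ring} -> Spring = 5*1 = 5, Widget = 4*3 = 12.
Iteration 3: no further components; recursion stops.
SUM(need) = 1 + 4 + 3 + 2 + 5 + 5 + 12 + 5 = 37.

37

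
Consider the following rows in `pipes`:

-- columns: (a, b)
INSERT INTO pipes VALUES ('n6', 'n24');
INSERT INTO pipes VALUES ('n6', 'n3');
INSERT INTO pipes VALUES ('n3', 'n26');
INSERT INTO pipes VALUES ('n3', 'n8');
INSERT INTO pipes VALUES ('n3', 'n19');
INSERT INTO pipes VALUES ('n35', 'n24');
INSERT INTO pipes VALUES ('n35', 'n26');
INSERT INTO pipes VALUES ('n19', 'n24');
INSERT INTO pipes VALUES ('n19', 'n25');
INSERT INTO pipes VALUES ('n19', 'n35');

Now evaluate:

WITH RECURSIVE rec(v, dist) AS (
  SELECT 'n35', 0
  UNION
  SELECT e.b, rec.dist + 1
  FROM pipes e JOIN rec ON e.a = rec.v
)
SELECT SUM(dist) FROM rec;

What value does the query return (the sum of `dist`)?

2

Base: (n35, dist=0).
Iteration 1: edges from {n35} -> (n24, dist=1), (n26, dist=1).
Iteration 2: no outgoing edges from {n24,n26}; recursion stops.
SUM(dist) = 0 + 1 + 1 = 2.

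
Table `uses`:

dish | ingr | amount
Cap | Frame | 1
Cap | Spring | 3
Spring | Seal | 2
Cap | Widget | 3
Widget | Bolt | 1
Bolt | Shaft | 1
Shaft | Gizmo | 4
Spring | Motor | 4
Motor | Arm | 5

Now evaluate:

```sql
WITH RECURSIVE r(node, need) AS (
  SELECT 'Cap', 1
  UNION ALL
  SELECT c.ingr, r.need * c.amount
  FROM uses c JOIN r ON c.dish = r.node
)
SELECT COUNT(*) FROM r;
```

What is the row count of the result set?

10

Base: (Cap, need=1).
Iteration 1: components of {Cap} -> Frame = 1*1 = 1, Spring = 1*3 = 3, Widget = 1*3 = 3.
Iteration 2: components of {Frame,Spring,Widget} -> Bolt = 3*1 = 3, Motor = 3*4 = 12, Seal = 3*2 = 6.
Iteration 3: components of {Bolt,Motor,Seal} -> Arm = 12*5 = 60, Shaft = 3*1 = 3.
Iteration 4: components of {Arm,Shaft} -> Gizmo = 3*4 = 12.
Iteration 5: no further components; recursion stops.
Total rows emitted: 10.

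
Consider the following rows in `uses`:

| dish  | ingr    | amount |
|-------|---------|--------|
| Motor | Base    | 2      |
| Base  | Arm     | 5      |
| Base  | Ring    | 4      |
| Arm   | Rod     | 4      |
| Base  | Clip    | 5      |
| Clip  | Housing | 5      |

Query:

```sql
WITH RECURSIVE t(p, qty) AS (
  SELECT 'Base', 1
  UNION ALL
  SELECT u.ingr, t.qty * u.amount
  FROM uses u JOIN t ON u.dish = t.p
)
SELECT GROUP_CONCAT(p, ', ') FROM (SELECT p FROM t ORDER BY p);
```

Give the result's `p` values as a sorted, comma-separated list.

Base: (Base, qty=1).
Iteration 1: components of {Base} -> Arm = 1*5 = 5, Clip = 1*5 = 5, Ring = 1*4 = 4.
Iteration 2: components of {Arm,Clip,Ring} -> Housing = 5*5 = 25, Rod = 5*4 = 20.
Iteration 3: no further components; recursion stops.

Arm, Base, Clip, Housing, Ring, Rod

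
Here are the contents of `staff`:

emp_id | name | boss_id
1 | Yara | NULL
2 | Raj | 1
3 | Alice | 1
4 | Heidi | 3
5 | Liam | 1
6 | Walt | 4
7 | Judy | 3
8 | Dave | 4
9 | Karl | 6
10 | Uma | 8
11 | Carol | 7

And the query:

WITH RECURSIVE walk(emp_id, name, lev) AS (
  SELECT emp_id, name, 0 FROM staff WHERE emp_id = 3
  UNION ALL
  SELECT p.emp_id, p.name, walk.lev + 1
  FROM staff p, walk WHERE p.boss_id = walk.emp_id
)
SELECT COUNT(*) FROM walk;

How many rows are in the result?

8

Base: emp_id=3 (Alice) at lev 0.
Iteration 1: rows with boss_id in {3} -> Heidi (id 4, lev 1), Judy (id 7, lev 1).
Iteration 2: rows with boss_id in {4,7} -> Walt (id 6, lev 2), Dave (id 8, lev 2), Carol (id 11, lev 2).
Iteration 3: rows with boss_id in {6,8,11} -> Karl (id 9, lev 3), Uma (id 10, lev 3).
Iteration 4: no rows with boss_id in {9,10}; recursion stops.
Total rows emitted: 8.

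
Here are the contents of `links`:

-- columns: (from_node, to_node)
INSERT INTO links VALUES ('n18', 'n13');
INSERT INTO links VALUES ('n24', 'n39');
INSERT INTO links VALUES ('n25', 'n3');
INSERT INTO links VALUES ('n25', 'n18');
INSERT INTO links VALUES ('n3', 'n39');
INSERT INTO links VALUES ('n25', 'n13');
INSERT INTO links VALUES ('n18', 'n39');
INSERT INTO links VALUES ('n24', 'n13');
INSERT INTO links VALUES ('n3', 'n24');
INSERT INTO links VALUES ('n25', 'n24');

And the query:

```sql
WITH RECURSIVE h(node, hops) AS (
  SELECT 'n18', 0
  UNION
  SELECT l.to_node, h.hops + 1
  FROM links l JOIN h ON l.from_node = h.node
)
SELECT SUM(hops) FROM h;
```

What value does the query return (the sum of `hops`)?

Base: (n18, hops=0).
Iteration 1: edges from {n18} -> (n13, hops=1), (n39, hops=1).
Iteration 2: no outgoing edges from {n13,n39}; recursion stops.
SUM(hops) = 0 + 1 + 1 = 2.

2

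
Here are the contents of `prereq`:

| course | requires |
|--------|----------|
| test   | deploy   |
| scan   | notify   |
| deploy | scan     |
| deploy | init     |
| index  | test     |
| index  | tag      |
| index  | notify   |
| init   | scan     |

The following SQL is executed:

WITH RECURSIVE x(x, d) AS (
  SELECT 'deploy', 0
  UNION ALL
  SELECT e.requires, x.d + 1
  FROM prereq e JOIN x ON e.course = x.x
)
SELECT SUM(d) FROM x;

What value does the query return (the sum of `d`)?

9

Base: (deploy, d=0).
Iteration 1: edges from {deploy} -> (init, d=1), (scan, d=1).
Iteration 2: edges from {init,scan} -> (notify, d=2), (scan, d=2).
Iteration 3: edges from {notify,scan} -> (notify, d=3).
Iteration 4: no outgoing edges from {notify}; recursion stops.
SUM(d) = 0 + 1 + 1 + 2 + 2 + 3 = 9.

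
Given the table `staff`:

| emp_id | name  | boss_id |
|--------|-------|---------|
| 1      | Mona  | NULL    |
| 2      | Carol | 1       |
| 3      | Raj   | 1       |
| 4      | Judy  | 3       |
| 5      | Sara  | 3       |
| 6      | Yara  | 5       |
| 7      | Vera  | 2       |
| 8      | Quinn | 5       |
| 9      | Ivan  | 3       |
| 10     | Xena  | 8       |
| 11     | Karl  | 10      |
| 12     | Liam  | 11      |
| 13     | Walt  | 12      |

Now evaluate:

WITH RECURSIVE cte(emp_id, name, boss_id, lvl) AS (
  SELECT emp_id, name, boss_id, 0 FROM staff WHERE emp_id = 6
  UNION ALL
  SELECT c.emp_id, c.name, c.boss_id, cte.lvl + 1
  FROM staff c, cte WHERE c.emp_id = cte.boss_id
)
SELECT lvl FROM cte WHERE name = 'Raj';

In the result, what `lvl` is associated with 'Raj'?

2

Base: emp_id=6 (Yara), boss_id=5, lvl 0.
Iteration 1: join on emp_id=5 -> Sara (id 5, boss_id=3, lvl 1).
Iteration 2: join on emp_id=3 -> Raj (id 3, boss_id=1, lvl 2).
Iteration 3: join on emp_id=1 -> Mona (id 1, boss_id=NULL, lvl 3).
Iteration 4: boss_id is NULL; no match; recursion stops.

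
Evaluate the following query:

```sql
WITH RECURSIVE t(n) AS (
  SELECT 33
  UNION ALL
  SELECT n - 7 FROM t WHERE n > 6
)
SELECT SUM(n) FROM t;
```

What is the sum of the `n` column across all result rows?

95

Base: n=33.
Iteration 1: 33 > 6 holds -> n = 33 - 7 = 26.
Iteration 2: 26 > 6 holds -> n = 26 - 7 = 19.
Iteration 3: 19 > 6 holds -> n = 19 - 7 = 12.
Iteration 4: 12 > 6 holds -> n = 12 - 7 = 5.
Iteration 5: 5 > 6 fails; recursion stops.
SUM(n) = 33 + 26 + 19 + 12 + 5 = 95.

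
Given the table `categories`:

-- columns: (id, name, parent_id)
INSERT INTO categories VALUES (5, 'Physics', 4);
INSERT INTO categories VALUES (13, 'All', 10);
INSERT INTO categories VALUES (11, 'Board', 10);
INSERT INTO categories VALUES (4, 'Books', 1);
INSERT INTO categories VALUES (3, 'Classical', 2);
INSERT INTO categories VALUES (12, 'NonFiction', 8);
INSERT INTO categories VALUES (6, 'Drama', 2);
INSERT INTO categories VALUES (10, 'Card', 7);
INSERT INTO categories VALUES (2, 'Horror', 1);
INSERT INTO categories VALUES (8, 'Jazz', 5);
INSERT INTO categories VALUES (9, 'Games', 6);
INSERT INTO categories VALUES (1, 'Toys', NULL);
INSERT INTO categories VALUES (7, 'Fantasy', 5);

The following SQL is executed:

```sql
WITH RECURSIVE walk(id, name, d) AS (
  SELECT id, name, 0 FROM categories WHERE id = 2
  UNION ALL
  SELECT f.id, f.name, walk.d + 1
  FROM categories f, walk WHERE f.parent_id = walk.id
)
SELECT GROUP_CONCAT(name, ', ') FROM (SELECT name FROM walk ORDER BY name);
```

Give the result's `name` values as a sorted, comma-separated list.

Base: id=2 (Horror) at d 0.
Iteration 1: rows with parent_id in {2} -> Classical (id 3, d 1), Drama (id 6, d 1).
Iteration 2: rows with parent_id in {3,6} -> Games (id 9, d 2).
Iteration 3: no rows with parent_id in {9}; recursion stops.

Classical, Drama, Games, Horror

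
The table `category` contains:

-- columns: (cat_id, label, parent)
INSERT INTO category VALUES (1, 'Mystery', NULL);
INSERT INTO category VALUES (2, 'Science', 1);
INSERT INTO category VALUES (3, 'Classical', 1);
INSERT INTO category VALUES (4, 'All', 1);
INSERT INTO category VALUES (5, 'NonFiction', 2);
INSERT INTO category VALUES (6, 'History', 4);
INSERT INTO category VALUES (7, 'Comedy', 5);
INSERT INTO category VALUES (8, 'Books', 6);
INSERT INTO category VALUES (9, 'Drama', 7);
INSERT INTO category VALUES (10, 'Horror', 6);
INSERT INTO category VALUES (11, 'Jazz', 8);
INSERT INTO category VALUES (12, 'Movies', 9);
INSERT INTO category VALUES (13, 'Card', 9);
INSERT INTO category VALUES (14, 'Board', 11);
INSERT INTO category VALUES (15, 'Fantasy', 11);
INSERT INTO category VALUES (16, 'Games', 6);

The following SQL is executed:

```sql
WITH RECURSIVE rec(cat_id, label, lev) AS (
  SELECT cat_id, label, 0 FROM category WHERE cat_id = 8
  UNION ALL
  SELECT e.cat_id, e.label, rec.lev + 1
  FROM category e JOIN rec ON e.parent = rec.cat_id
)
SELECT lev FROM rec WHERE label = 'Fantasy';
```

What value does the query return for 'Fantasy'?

2

Base: cat_id=8 (Books) at lev 0.
Iteration 1: rows with parent in {8} -> Jazz (id 11, lev 1).
Iteration 2: rows with parent in {11} -> Board (id 14, lev 2), Fantasy (id 15, lev 2).
Iteration 3: no rows with parent in {14,15}; recursion stops.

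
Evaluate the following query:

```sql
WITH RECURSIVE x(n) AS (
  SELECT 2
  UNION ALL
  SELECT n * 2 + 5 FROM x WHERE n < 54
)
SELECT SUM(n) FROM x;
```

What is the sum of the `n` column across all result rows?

192

Base: n=2.
Iteration 1: 2 < 54 holds -> n = 2 * 2 + 5 = 9.
Iteration 2: 9 < 54 holds -> n = 9 * 2 + 5 = 23.
Iteration 3: 23 < 54 holds -> n = 23 * 2 + 5 = 51.
Iteration 4: 51 < 54 holds -> n = 51 * 2 + 5 = 107.
Iteration 5: 107 < 54 fails; recursion stops.
SUM(n) = 2 + 9 + 23 + 51 + 107 = 192.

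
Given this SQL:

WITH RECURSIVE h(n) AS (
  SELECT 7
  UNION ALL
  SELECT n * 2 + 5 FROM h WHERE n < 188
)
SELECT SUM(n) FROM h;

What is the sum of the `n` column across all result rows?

Base: n=7.
Iteration 1: 7 < 188 holds -> n = 7 * 2 + 5 = 19.
Iteration 2: 19 < 188 holds -> n = 19 * 2 + 5 = 43.
Iteration 3: 43 < 188 holds -> n = 43 * 2 + 5 = 91.
Iteration 4: 91 < 188 holds -> n = 91 * 2 + 5 = 187.
Iteration 5: 187 < 188 holds -> n = 187 * 2 + 5 = 379.
Iteration 6: 379 < 188 fails; recursion stops.
SUM(n) = 7 + 19 + 43 + 91 + 187 + 379 = 726.

726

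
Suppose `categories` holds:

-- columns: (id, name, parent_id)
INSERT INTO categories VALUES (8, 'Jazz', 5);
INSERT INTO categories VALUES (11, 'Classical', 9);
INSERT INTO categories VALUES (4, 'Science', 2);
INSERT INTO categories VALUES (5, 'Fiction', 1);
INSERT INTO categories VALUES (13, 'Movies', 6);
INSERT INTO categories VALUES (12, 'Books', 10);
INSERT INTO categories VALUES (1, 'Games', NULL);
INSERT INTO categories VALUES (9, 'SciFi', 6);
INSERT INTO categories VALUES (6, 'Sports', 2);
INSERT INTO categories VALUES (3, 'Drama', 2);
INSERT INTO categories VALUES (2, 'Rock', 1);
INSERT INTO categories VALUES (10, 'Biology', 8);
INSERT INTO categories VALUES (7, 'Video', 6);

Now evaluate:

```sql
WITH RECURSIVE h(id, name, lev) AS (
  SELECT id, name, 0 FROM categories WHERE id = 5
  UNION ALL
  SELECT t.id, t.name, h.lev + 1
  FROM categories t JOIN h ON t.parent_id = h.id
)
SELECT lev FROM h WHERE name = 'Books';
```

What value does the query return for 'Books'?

3

Base: id=5 (Fiction) at lev 0.
Iteration 1: rows with parent_id in {5} -> Jazz (id 8, lev 1).
Iteration 2: rows with parent_id in {8} -> Biology (id 10, lev 2).
Iteration 3: rows with parent_id in {10} -> Books (id 12, lev 3).
Iteration 4: no rows with parent_id in {12}; recursion stops.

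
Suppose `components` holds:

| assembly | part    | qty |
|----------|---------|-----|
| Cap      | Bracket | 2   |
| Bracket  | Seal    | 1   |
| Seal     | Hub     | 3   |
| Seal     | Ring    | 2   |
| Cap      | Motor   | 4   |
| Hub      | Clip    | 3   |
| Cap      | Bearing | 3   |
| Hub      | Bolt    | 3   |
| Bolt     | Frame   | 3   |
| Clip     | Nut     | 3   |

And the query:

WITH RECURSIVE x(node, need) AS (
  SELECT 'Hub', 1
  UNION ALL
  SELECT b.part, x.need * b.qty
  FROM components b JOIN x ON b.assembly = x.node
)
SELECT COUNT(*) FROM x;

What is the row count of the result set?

5

Base: (Hub, need=1).
Iteration 1: components of {Hub} -> Bolt = 1*3 = 3, Clip = 1*3 = 3.
Iteration 2: components of {Bolt,Clip} -> Frame = 3*3 = 9, Nut = 3*3 = 9.
Iteration 3: no further components; recursion stops.
Total rows emitted: 5.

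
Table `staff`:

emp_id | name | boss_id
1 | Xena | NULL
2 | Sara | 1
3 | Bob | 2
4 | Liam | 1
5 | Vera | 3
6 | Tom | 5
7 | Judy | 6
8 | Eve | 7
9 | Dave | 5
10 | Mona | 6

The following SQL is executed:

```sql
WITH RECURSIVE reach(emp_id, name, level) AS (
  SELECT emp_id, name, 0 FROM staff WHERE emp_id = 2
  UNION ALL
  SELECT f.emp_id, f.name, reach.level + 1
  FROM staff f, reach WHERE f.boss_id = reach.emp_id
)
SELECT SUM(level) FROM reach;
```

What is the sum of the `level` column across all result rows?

22

Base: emp_id=2 (Sara) at level 0.
Iteration 1: rows with boss_id in {2} -> Bob (id 3, level 1).
Iteration 2: rows with boss_id in {3} -> Vera (id 5, level 2).
Iteration 3: rows with boss_id in {5} -> Tom (id 6, level 3), Dave (id 9, level 3).
Iteration 4: rows with boss_id in {6,9} -> Judy (id 7, level 4), Mona (id 10, level 4).
Iteration 5: rows with boss_id in {7,10} -> Eve (id 8, level 5).
Iteration 6: no rows with boss_id in {8}; recursion stops.
SUM(level) = 0 + 1 + 2 + 3 + 3 + 4 + 4 + 5 = 22.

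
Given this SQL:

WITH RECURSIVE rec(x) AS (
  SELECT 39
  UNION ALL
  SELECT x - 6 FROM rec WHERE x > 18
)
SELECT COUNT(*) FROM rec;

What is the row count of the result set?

5

Base: x=39.
Iteration 1: 39 > 18 holds -> x = 39 - 6 = 33.
Iteration 2: 33 > 18 holds -> x = 33 - 6 = 27.
Iteration 3: 27 > 18 holds -> x = 27 - 6 = 21.
Iteration 4: 21 > 18 holds -> x = 21 - 6 = 15.
Iteration 5: 15 > 18 fails; recursion stops.
Total rows emitted: 5.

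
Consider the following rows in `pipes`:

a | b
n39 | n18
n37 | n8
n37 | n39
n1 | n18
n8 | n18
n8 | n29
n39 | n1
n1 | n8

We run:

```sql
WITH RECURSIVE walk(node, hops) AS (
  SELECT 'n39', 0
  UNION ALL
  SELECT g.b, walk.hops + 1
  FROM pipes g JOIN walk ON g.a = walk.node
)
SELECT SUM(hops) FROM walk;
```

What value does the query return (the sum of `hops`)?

12

Base: (n39, hops=0).
Iteration 1: edges from {n39} -> (n1, hops=1), (n18, hops=1).
Iteration 2: edges from {n1,n18} -> (n18, hops=2), (n8, hops=2).
Iteration 3: edges from {n18,n8} -> (n18, hops=3), (n29, hops=3).
Iteration 4: no outgoing edges from {n18,n29}; recursion stops.
SUM(hops) = 0 + 1 + 1 + 2 + 2 + 3 + 3 = 12.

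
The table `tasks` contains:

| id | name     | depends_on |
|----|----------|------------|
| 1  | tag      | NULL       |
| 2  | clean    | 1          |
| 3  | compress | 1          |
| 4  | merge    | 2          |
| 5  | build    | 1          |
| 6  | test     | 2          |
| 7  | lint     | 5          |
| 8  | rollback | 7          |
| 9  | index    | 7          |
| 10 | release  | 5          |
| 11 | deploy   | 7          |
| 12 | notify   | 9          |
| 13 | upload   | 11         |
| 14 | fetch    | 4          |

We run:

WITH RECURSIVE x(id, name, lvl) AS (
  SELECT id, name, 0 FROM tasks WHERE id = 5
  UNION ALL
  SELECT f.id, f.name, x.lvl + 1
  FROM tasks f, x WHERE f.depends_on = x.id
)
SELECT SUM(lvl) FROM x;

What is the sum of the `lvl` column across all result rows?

14

Base: id=5 (build) at lvl 0.
Iteration 1: rows with depends_on in {5} -> lint (id 7, lvl 1), release (id 10, lvl 1).
Iteration 2: rows with depends_on in {7,10} -> rollback (id 8, lvl 2), index (id 9, lvl 2), deploy (id 11, lvl 2).
Iteration 3: rows with depends_on in {8,9,11} -> notify (id 12, lvl 3), upload (id 13, lvl 3).
Iteration 4: no rows with depends_on in {12,13}; recursion stops.
SUM(lvl) = 0 + 1 + 1 + 2 + 2 + 2 + 3 + 3 = 14.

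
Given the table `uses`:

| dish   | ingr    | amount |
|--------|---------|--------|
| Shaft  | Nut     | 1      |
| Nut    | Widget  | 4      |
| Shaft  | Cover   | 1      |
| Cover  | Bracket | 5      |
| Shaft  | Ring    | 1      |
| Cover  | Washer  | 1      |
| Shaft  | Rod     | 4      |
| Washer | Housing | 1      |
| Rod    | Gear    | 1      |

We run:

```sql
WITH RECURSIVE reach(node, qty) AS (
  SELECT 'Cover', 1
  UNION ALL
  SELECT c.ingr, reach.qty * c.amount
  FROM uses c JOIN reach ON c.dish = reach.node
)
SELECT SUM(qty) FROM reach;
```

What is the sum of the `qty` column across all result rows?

Base: (Cover, qty=1).
Iteration 1: components of {Cover} -> Bracket = 1*5 = 5, Washer = 1*1 = 1.
Iteration 2: components of {Bracket,Washer} -> Housing = 1*1 = 1.
Iteration 3: no further components; recursion stops.
SUM(qty) = 1 + 5 + 1 + 1 = 8.

8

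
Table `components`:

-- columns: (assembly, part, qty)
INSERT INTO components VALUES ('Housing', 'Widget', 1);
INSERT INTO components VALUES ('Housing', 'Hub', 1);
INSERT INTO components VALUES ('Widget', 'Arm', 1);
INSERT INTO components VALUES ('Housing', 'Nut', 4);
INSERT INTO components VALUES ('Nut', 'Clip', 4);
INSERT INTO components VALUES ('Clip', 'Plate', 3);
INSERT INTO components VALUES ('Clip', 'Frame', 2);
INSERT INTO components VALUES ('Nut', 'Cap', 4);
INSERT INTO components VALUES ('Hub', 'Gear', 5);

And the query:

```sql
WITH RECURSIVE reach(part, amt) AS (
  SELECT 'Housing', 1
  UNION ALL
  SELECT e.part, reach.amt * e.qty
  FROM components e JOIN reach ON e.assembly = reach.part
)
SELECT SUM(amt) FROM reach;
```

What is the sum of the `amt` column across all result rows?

125

Base: (Housing, amt=1).
Iteration 1: components of {Housing} -> Hub = 1*1 = 1, Nut = 1*4 = 4, Widget = 1*1 = 1.
Iteration 2: components of {Hub,Nut,Widget} -> Arm = 1*1 = 1, Cap = 4*4 = 16, Clip = 4*4 = 16, Gear = 1*5 = 5.
Iteration 3: components of {Arm,Cap,Clip,Gear} -> Frame = 16*2 = 32, Plate = 16*3 = 48.
Iteration 4: no further components; recursion stops.
SUM(amt) = 1 + 1 + 1 + 4 + 1 + 5 + 16 + 16 + 48 + 32 = 125.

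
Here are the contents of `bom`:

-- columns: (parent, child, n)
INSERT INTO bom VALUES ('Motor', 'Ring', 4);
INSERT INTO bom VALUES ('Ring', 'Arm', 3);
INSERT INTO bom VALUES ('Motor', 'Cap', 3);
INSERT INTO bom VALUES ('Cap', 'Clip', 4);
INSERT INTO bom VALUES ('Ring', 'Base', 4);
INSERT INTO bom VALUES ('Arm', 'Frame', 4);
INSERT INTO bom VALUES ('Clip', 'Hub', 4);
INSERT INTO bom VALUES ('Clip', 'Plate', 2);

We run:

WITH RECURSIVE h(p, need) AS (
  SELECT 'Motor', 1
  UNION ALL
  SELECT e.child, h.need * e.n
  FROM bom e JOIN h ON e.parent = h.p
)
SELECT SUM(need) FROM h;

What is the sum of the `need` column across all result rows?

168

Base: (Motor, need=1).
Iteration 1: components of {Motor} -> Cap = 1*3 = 3, Ring = 1*4 = 4.
Iteration 2: components of {Cap,Ring} -> Arm = 4*3 = 12, Base = 4*4 = 16, Clip = 3*4 = 12.
Iteration 3: components of {Arm,Base,Clip} -> Frame = 12*4 = 48, Hub = 12*4 = 48, Plate = 12*2 = 24.
Iteration 4: no further components; recursion stops.
SUM(need) = 1 + 4 + 3 + 12 + 16 + 12 + 48 + 48 + 24 = 168.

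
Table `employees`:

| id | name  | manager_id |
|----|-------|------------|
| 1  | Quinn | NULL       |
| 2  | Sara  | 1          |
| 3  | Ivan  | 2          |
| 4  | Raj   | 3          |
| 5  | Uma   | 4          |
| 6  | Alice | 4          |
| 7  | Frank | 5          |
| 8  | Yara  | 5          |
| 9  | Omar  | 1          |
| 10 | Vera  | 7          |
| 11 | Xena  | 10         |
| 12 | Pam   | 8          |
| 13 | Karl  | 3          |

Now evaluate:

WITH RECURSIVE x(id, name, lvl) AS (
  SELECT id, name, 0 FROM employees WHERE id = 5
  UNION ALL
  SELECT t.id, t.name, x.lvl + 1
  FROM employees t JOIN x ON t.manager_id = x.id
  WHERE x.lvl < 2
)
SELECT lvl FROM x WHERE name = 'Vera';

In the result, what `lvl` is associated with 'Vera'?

2

Base: id=5 (Uma) at lvl 0.
Iteration 1: rows with manager_id in {5} -> Frank (id 7, lvl 1), Yara (id 8, lvl 1).
Iteration 2: rows with manager_id in {7,8} -> Vera (id 10, lvl 2), Pam (id 12, lvl 2).
Iteration 3: lvl < 2 fails for all current rows; recursion stops.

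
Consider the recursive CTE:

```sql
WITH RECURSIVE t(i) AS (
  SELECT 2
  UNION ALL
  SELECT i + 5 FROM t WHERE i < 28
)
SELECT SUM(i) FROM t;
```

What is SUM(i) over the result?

Base: i=2.
Iteration 1: 2 < 28 holds -> i = 2 + 5 = 7.
Iteration 2: 7 < 28 holds -> i = 7 + 5 = 12.
Iteration 3: 12 < 28 holds -> i = 12 + 5 = 17.
Iteration 4: 17 < 28 holds -> i = 17 + 5 = 22.
Iteration 5: 22 < 28 holds -> i = 22 + 5 = 27.
Iteration 6: 27 < 28 holds -> i = 27 + 5 = 32.
Iteration 7: 32 < 28 fails; recursion stops.
SUM(i) = 2 + 7 + 12 + 17 + 22 + 27 + 32 = 119.

119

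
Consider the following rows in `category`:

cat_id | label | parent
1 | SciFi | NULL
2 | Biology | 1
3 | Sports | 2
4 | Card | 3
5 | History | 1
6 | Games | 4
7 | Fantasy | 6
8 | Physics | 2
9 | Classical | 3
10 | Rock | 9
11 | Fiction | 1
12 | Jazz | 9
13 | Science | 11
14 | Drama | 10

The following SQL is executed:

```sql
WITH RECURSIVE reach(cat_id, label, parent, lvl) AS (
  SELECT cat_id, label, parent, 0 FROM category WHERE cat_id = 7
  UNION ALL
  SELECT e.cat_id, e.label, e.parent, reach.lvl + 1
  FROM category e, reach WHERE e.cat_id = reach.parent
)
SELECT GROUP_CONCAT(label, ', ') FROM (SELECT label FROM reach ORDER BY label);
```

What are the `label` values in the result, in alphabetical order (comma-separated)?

Biology, Card, Fantasy, Games, SciFi, Sports

Base: cat_id=7 (Fantasy), parent=6, lvl 0.
Iteration 1: join on cat_id=6 -> Games (id 6, parent=4, lvl 1).
Iteration 2: join on cat_id=4 -> Card (id 4, parent=3, lvl 2).
Iteration 3: join on cat_id=3 -> Sports (id 3, parent=2, lvl 3).
Iteration 4: join on cat_id=2 -> Biology (id 2, parent=1, lvl 4).
Iteration 5: join on cat_id=1 -> SciFi (id 1, parent=NULL, lvl 5).
Iteration 6: parent is NULL; no match; recursion stops.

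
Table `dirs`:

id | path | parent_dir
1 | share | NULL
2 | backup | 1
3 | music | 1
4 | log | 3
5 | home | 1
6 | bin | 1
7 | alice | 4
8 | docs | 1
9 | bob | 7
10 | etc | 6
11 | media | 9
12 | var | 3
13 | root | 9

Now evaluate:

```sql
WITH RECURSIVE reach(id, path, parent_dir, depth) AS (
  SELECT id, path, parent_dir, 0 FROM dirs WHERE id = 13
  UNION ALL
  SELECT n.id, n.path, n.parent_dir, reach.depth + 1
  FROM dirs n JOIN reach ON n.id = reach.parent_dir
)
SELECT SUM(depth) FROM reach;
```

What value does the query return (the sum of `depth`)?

15

Base: id=13 (root), parent_dir=9, depth 0.
Iteration 1: join on id=9 -> bob (id 9, parent_dir=7, depth 1).
Iteration 2: join on id=7 -> alice (id 7, parent_dir=4, depth 2).
Iteration 3: join on id=4 -> log (id 4, parent_dir=3, depth 3).
Iteration 4: join on id=3 -> music (id 3, parent_dir=1, depth 4).
Iteration 5: join on id=1 -> share (id 1, parent_dir=NULL, depth 5).
Iteration 6: parent_dir is NULL; no match; recursion stops.
SUM(depth) = 0 + 1 + 2 + 3 + 4 + 5 = 15.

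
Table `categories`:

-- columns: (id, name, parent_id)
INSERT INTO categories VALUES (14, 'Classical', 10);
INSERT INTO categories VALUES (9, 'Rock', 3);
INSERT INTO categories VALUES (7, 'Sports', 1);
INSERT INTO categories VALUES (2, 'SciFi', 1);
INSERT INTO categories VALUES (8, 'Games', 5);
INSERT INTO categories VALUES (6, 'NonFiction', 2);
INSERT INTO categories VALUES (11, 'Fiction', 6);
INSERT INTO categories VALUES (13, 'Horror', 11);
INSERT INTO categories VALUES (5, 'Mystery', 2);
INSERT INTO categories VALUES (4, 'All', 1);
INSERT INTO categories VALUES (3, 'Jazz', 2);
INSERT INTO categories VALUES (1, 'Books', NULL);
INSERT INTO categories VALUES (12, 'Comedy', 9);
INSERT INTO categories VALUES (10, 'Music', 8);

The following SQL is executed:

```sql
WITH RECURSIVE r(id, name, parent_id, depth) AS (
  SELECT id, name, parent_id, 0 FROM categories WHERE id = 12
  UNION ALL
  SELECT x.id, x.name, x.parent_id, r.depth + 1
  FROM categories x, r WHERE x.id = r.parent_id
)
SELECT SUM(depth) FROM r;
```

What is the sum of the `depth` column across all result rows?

10

Base: id=12 (Comedy), parent_id=9, depth 0.
Iteration 1: join on id=9 -> Rock (id 9, parent_id=3, depth 1).
Iteration 2: join on id=3 -> Jazz (id 3, parent_id=2, depth 2).
Iteration 3: join on id=2 -> SciFi (id 2, parent_id=1, depth 3).
Iteration 4: join on id=1 -> Books (id 1, parent_id=NULL, depth 4).
Iteration 5: parent_id is NULL; no match; recursion stops.
SUM(depth) = 0 + 1 + 2 + 3 + 4 = 10.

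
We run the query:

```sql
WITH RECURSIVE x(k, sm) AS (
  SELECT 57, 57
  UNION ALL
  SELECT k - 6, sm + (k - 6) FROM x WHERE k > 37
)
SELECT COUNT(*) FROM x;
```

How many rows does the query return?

Base: k=57, sm=57.
Iteration 1: 57 > 37 holds -> k = 57 - 6 = 51, sm = 57 + 51 = 108.
Iteration 2: 51 > 37 holds -> k = 51 - 6 = 45, sm = 108 + 45 = 153.
Iteration 3: 45 > 37 holds -> k = 45 - 6 = 39, sm = 153 + 39 = 192.
Iteration 4: 39 > 37 holds -> k = 39 - 6 = 33, sm = 192 + 33 = 225.
Iteration 5: 33 > 37 fails; recursion stops.
Total rows emitted: 5.

5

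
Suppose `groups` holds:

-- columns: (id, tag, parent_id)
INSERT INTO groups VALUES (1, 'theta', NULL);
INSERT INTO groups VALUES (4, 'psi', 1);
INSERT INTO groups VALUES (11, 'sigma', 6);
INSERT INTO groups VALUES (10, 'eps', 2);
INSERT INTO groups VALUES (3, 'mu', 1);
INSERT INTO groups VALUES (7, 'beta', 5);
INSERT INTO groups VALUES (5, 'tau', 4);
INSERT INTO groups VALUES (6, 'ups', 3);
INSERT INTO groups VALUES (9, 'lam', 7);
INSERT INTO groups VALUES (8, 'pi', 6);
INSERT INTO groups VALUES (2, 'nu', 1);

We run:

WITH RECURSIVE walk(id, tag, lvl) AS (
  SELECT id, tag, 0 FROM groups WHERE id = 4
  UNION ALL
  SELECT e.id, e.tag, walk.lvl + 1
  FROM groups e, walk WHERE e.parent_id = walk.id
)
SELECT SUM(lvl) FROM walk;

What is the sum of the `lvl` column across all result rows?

Base: id=4 (psi) at lvl 0.
Iteration 1: rows with parent_id in {4} -> tau (id 5, lvl 1).
Iteration 2: rows with parent_id in {5} -> beta (id 7, lvl 2).
Iteration 3: rows with parent_id in {7} -> lam (id 9, lvl 3).
Iteration 4: no rows with parent_id in {9}; recursion stops.
SUM(lvl) = 0 + 1 + 2 + 3 = 6.

6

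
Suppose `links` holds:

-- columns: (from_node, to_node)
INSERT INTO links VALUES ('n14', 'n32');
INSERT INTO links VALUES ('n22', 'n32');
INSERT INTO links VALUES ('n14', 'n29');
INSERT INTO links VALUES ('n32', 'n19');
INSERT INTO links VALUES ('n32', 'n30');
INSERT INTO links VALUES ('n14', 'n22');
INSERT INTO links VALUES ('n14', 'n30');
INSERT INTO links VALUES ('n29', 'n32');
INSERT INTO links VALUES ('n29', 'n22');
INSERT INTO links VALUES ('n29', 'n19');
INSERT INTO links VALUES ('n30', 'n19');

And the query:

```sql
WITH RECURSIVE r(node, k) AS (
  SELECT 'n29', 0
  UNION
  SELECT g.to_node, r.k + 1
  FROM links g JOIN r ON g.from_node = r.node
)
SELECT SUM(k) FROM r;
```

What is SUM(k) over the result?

19

Base: (n29, k=0).
Iteration 1: edges from {n29} -> (n19, k=1), (n22, k=1), (n32, k=1).
Iteration 2: edges from {n19,n22,n32} -> (n19, k=2), (n30, k=2), (n32, k=2).
Iteration 3: edges from {n19,n30,n32} -> (n19, k=3), (n30, k=3). [UNION drops 1 duplicate row(s)]
Iteration 4: edges from {n19,n30} -> (n19, k=4).
Iteration 5: no outgoing edges from {n19}; recursion stops.
SUM(k) = 0 + 1 + 1 + 1 + 2 + 2 + 2 + 3 + 3 + 4 = 19.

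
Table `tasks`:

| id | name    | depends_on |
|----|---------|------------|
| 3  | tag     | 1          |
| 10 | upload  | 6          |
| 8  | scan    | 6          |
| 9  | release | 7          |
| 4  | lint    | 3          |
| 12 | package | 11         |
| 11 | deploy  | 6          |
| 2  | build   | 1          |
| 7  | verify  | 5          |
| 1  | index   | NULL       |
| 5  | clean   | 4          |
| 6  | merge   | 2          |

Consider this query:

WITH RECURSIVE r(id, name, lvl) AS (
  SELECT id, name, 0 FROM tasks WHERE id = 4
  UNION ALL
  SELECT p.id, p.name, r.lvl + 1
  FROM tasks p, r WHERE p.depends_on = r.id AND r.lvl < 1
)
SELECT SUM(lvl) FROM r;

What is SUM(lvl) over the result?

1

Base: id=4 (lint) at lvl 0.
Iteration 1: rows with depends_on in {4} -> clean (id 5, lvl 1).
Iteration 2: lvl < 1 fails for all current rows; recursion stops.
SUM(lvl) = 0 + 1 = 1.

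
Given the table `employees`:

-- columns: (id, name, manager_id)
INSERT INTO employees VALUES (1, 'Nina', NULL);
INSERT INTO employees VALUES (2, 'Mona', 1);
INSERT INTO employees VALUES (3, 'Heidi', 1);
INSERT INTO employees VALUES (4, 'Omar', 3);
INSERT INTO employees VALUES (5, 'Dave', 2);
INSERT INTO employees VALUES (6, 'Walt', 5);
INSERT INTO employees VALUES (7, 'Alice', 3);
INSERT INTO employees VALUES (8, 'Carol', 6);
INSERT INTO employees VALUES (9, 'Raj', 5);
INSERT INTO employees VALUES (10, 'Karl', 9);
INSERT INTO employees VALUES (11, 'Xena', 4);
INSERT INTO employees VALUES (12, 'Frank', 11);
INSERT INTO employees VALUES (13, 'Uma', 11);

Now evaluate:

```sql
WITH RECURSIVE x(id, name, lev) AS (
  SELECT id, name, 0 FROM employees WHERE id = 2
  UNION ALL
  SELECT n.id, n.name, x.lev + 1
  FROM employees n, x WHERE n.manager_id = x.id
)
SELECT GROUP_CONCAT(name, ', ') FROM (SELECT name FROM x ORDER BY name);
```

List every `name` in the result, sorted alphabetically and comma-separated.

Base: id=2 (Mona) at lev 0.
Iteration 1: rows with manager_id in {2} -> Dave (id 5, lev 1).
Iteration 2: rows with manager_id in {5} -> Walt (id 6, lev 2), Raj (id 9, lev 2).
Iteration 3: rows with manager_id in {6,9} -> Carol (id 8, lev 3), Karl (id 10, lev 3).
Iteration 4: no rows with manager_id in {8,10}; recursion stops.

Carol, Dave, Karl, Mona, Raj, Walt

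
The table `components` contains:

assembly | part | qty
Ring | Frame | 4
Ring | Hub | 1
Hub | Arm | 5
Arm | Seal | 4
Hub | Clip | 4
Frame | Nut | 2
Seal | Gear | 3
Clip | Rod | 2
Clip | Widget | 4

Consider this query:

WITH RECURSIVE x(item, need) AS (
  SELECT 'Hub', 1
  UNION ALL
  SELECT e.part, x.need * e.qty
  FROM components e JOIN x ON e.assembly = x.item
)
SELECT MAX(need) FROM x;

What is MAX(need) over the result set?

Base: (Hub, need=1).
Iteration 1: components of {Hub} -> Arm = 1*5 = 5, Clip = 1*4 = 4.
Iteration 2: components of {Arm,Clip} -> Rod = 4*2 = 8, Seal = 5*4 = 20, Widget = 4*4 = 16.
Iteration 3: components of {Rod,Seal,Widget} -> Gear = 20*3 = 60.
Iteration 4: no further components; recursion stops.
need values: 1, 5, 4, 20, 8, 16, 60; the maximum is 60.

60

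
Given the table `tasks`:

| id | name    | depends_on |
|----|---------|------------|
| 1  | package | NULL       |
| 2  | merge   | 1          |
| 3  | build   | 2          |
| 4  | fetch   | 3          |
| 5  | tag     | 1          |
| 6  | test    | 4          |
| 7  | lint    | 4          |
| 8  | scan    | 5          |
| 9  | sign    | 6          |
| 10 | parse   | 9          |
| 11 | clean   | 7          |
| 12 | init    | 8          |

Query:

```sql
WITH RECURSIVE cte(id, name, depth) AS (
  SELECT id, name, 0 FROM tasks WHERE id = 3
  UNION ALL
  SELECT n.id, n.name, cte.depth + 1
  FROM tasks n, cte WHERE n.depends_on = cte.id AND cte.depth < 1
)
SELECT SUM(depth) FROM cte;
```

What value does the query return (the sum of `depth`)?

Base: id=3 (build) at depth 0.
Iteration 1: rows with depends_on in {3} -> fetch (id 4, depth 1).
Iteration 2: depth < 1 fails for all current rows; recursion stops.
SUM(depth) = 0 + 1 = 1.

1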